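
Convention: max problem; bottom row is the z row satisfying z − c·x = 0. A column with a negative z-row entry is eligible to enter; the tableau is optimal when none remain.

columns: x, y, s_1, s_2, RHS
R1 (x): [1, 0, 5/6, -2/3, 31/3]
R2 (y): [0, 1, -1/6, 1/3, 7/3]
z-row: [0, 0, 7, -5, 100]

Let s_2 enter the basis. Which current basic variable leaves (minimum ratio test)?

y

Column s_2 entries and ratios — x: -2/3 ≤ 0, skip; y: (7/3)/(1/3) = 7.
Smallest ratio is 7 in the row of y, so y leaves.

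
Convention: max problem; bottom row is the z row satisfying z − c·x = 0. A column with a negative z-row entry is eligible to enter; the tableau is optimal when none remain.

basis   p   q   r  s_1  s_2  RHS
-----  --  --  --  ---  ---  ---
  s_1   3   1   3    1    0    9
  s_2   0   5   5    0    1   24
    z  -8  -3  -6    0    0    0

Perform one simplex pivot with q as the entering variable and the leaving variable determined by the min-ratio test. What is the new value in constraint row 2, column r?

1

Ratio test on column q — row 1: 9/1 = 9; row 2: 24/5 = 24/5. Minimum is 24/5 at row 2 (s_2 leaves); pivot element 5.
Divide row 2 by 5; eliminate column q from the other rows.
In the new row 2, the r entry is the old entry divided by the pivot: 5/5 = 1.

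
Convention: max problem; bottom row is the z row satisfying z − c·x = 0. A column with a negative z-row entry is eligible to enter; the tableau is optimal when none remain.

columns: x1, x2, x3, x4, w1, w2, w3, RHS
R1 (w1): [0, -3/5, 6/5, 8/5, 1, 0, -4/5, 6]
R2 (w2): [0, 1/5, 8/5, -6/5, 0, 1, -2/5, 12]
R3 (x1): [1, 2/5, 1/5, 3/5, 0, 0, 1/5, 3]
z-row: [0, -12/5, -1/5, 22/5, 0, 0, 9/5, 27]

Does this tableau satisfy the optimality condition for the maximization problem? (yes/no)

The z-row has a negative entry -12/5 in column x2, so it is not optimal.

no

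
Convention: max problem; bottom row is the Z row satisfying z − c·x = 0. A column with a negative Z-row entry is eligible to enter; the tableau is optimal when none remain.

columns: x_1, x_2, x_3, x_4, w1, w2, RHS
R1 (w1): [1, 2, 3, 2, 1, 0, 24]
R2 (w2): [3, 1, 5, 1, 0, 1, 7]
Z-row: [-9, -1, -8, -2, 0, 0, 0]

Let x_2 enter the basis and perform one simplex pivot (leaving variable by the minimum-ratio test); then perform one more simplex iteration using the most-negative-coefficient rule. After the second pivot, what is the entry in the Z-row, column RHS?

21

Ratio test on column x_2 — row 1: 24/2 = 12; row 2: 7/1 = 7. Minimum is 7 at row 2 (w2 leaves); pivot element 1.
Divide row 2 by 1; eliminate column x_2 from the other rows.
Second iteration: most negative Z-row entry is -6 in column x_1, so x_1 enters.
Ratio test on column x_1 — row 1: entry -5 ≤ 0; row 2: 7/3 = 7/3. Minimum is 7/3 at row 2 (x_2 leaves); pivot element 3.
Divide row 2 by 3; eliminate column x_1 from the other rows.
After both pivots, the entry at the Z-row, column RHS is 21.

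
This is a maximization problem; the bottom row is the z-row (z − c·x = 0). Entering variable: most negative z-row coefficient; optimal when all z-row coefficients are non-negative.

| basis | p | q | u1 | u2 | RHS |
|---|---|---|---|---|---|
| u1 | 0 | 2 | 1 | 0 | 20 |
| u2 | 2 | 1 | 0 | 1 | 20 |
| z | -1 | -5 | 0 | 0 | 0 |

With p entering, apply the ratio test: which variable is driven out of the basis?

Column p entries and ratios — u1: 0 ≤ 0, skip; u2: 20/2 = 10.
Smallest ratio is 10 in the row of u2, so u2 leaves.

u2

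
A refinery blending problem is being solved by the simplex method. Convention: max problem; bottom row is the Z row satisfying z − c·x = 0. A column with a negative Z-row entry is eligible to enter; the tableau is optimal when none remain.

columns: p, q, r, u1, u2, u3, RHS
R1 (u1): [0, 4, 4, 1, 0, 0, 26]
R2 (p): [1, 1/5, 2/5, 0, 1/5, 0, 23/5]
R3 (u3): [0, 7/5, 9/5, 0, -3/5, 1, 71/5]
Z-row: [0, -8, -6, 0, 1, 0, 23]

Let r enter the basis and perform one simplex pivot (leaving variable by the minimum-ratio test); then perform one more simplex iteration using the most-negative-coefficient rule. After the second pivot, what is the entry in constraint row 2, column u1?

Ratio test on column r — row 1: 26/4 = 13/2; row 2: (23/5)/(2/5) = 23/2; row 3: (71/5)/(9/5) = 71/9. Minimum is 13/2 at row 1 (u1 leaves); pivot element 4.
Divide row 1 by 4; eliminate column r from the other rows.
Second iteration: most negative Z-row entry is -2 in column q, so q enters.
Ratio test on column q — row 1: (13/2)/1 = 13/2; row 2: entry -1/5 ≤ 0; row 3: entry -2/5 ≤ 0. Minimum is 13/2 at row 1 (r leaves); pivot element 1.
Divide row 1 by 1; eliminate column q from the other rows.
After both pivots, the entry at constraint row 2, column u1 is -1/20.

-1/20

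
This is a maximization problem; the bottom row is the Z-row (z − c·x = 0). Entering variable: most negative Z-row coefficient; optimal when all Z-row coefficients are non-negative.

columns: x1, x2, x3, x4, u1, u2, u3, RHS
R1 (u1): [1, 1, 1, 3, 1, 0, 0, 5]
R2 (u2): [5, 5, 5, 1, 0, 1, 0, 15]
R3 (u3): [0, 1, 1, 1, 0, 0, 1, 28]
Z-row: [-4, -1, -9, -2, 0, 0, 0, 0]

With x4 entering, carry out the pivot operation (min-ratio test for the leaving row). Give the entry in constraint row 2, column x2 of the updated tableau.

14/3

Ratio test on column x4 — row 1: 5/3 = 5/3; row 2: 15/1 = 15; row 3: 28/1 = 28. Minimum is 5/3 at row 1 (u1 leaves); pivot element 3.
Divide row 1 by 3; eliminate column x4 from the other rows.
Row 2 update in column x2: 5 − 1·(1/3) = 14/3.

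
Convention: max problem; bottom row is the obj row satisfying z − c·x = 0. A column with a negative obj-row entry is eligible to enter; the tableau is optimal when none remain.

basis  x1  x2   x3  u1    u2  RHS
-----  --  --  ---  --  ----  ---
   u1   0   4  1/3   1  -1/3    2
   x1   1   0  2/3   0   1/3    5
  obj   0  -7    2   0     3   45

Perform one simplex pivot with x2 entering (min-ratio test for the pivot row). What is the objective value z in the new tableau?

Ratio test on column x2 — row 1: 2/4 = 1/2; row 2: entry 0 ≤ 0. Minimum is 1/2 at row 1 (u1 leaves); pivot element 4.
Pivot on row 1; the obj-row RHS becomes 45 − (-7)·(1/2) = 97/2.

97/2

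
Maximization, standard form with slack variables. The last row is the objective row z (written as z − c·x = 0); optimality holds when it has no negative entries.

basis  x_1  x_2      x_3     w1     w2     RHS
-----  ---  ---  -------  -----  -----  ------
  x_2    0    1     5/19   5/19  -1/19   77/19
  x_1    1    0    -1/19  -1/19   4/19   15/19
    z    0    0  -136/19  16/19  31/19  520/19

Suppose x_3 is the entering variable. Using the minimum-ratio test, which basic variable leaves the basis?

x_2

Column x_3 entries and ratios — x_2: (77/19)/(5/19) = 77/5; x_1: -1/19 ≤ 0, skip.
Smallest ratio is 77/5 in the row of x_2, so x_2 leaves.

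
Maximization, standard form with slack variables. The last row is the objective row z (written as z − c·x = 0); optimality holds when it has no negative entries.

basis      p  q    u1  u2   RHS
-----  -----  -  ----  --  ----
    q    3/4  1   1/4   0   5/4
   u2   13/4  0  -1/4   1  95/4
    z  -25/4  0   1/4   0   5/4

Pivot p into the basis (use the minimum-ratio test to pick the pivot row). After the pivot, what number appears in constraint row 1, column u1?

Ratio test on column p — row 1: (5/4)/(3/4) = 5/3; row 2: (95/4)/(13/4) = 95/13. Minimum is 5/3 at row 1 (q leaves); pivot element 3/4.
Divide row 1 by 3/4; eliminate column p from the other rows.
In the new row 1, the u1 entry is the old entry divided by the pivot: (1/4)/(3/4) = 1/3.

1/3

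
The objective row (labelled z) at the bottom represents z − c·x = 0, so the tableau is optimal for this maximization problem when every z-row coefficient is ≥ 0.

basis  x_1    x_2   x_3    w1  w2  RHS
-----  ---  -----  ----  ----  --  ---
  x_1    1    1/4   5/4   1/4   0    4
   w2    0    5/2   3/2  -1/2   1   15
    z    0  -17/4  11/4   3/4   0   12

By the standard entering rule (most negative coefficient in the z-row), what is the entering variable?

x_2

Negative z-row entries: x_2: -17/4.
The most negative is -17/4 in column x_2, so x_2 enters.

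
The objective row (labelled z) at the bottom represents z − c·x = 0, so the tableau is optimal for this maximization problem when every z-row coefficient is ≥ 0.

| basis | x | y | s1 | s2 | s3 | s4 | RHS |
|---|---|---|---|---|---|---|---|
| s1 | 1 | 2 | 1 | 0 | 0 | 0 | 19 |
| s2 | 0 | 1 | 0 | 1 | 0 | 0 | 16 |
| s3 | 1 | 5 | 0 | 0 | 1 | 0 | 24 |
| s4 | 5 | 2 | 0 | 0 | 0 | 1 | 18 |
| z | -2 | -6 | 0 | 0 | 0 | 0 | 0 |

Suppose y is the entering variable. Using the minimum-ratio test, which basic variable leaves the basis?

s3

Column y entries and ratios — s1: 19/2 = 19/2; s2: 16/1 = 16; s3: 24/5 = 24/5; s4: 18/2 = 9.
Smallest ratio is 24/5 in the row of s3, so s3 leaves.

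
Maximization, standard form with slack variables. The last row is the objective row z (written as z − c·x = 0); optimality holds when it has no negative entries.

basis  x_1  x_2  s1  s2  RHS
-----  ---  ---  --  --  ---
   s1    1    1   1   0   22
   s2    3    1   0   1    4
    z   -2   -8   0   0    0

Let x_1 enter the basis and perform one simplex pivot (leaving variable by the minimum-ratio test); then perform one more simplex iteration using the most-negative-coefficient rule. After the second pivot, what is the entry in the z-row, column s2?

Ratio test on column x_1 — row 1: 22/1 = 22; row 2: 4/3 = 4/3. Minimum is 4/3 at row 2 (s2 leaves); pivot element 3.
Divide row 2 by 3; eliminate column x_1 from the other rows.
Second iteration: most negative z-row entry is -22/3 in column x_2, so x_2 enters.
Ratio test on column x_2 — row 1: (62/3)/(2/3) = 31; row 2: (4/3)/(1/3) = 4. Minimum is 4 at row 2 (x_1 leaves); pivot element 1/3.
Divide row 2 by 1/3; eliminate column x_2 from the other rows.
After both pivots, the entry at the z-row, column s2 is 8.

8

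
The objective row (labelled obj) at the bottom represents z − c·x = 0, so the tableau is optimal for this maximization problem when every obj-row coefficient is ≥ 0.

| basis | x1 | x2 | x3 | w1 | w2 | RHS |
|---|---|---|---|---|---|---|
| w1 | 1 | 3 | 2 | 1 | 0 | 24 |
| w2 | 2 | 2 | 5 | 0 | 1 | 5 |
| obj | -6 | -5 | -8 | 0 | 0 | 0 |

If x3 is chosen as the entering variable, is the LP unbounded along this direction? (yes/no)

Column x3 has positive entries in row(s) 1, 2, so the ratio test bounds it — not unbounded.

no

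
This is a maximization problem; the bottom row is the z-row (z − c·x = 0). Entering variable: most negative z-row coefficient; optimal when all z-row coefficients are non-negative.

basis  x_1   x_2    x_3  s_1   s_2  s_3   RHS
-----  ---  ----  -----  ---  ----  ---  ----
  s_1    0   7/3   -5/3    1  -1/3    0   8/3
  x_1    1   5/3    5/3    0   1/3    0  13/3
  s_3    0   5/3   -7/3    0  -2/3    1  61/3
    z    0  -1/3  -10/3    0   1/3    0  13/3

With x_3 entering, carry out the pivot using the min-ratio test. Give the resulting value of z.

13

Ratio test on column x_3 — row 1: entry -5/3 ≤ 0; row 2: (13/3)/(5/3) = 13/5; row 3: entry -7/3 ≤ 0. Minimum is 13/5 at row 2 (x_1 leaves); pivot element 5/3.
Pivot on row 2; the z-row RHS becomes 13/3 − (-10/3)·(13/5) = 13.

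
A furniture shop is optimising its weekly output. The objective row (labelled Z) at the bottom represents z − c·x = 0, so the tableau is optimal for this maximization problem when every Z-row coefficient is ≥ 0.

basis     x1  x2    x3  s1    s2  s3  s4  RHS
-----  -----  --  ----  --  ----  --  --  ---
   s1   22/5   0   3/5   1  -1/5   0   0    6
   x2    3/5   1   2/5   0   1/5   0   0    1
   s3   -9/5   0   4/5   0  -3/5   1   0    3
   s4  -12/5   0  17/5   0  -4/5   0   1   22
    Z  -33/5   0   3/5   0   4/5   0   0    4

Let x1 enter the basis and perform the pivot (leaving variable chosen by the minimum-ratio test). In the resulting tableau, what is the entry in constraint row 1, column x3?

Ratio test on column x1 — row 1: 6/(22/5) = 15/11; row 2: 1/(3/5) = 5/3; row 3: entry -9/5 ≤ 0; row 4: entry -12/5 ≤ 0. Minimum is 15/11 at row 1 (s1 leaves); pivot element 22/5.
Divide row 1 by 22/5; eliminate column x1 from the other rows.
In the new row 1, the x3 entry is the old entry divided by the pivot: (3/5)/(22/5) = 3/22.

3/22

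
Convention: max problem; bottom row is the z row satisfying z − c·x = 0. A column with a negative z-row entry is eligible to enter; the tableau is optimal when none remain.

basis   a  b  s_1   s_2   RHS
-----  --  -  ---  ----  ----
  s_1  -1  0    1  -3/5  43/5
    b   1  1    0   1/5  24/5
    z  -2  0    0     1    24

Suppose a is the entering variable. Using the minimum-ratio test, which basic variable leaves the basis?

b

Column a entries and ratios — s_1: -1 ≤ 0, skip; b: (24/5)/1 = 24/5.
Smallest ratio is 24/5 in the row of b, so b leaves.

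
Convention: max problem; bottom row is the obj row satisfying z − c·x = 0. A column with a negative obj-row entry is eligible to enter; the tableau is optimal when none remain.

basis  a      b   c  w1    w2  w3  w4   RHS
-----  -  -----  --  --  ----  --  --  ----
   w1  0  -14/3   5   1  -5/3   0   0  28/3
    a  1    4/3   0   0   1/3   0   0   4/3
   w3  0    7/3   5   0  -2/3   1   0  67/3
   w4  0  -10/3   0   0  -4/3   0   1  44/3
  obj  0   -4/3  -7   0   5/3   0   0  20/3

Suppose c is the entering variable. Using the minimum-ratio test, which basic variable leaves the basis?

Column c entries and ratios — w1: (28/3)/5 = 28/15; a: 0 ≤ 0, skip; w3: (67/3)/5 = 67/15; w4: 0 ≤ 0, skip.
Smallest ratio is 28/15 in the row of w1, so w1 leaves.

w1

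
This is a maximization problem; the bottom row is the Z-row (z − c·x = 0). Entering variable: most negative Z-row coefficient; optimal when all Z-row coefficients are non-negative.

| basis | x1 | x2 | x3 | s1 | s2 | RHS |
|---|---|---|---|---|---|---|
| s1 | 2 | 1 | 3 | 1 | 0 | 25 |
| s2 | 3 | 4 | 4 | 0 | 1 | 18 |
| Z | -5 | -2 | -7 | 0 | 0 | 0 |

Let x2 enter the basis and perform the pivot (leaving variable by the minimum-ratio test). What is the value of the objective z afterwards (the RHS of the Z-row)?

Ratio test on column x2 — row 1: 25/1 = 25; row 2: 18/4 = 9/2. Minimum is 9/2 at row 2 (s2 leaves); pivot element 4.
Pivot on row 2; the Z-row RHS becomes 0 − (-2)·(9/2) = 9.

9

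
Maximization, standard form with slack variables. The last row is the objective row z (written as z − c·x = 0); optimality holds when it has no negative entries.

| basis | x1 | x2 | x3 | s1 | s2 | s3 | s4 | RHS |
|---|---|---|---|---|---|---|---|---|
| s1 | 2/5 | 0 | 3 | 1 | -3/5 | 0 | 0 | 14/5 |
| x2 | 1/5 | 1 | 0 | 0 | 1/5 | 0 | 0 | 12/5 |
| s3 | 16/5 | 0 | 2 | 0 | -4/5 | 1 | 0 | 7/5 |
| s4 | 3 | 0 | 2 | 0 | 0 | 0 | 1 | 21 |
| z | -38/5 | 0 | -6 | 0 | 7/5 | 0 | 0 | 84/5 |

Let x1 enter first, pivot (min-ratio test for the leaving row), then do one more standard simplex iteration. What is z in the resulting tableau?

Ratio test on column x1 — row 1: (14/5)/(2/5) = 7; row 2: (12/5)/(1/5) = 12; row 3: (7/5)/(16/5) = 7/16; row 4: 21/3 = 7. Minimum is 7/16 at row 3 (s3 leaves); pivot element 16/5.
Pivot on row 3; the z-row RHS becomes 84/5 − (-38/5)·(7/16) = 161/8.
Next entering variable (most negative z-row entry -5/4): x3.
Ratio test on column x3 — row 1: (21/8)/(11/4) = 21/22; row 2: entry -1/8 ≤ 0; row 3: (7/16)/(5/8) = 7/10; row 4: (315/16)/(1/8) = 315/2. Minimum is 7/10 at row 3 (x1 leaves); pivot element 5/8.
After the second pivot the z-row RHS is 161/8 − (-5/4)·(7/10) = 21.

21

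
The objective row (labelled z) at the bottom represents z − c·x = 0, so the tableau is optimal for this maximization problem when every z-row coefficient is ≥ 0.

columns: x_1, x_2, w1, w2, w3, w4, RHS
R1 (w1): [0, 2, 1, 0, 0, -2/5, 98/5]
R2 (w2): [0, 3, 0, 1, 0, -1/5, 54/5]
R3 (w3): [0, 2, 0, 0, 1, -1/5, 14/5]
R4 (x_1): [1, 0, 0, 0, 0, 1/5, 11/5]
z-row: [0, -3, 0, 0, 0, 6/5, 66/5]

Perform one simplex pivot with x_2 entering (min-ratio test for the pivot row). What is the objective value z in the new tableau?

Ratio test on column x_2 — row 1: (98/5)/2 = 49/5; row 2: (54/5)/3 = 18/5; row 3: (14/5)/2 = 7/5; row 4: entry 0 ≤ 0. Minimum is 7/5 at row 3 (w3 leaves); pivot element 2.
Pivot on row 3; the z-row RHS becomes 66/5 − (-3)·(7/5) = 87/5.

87/5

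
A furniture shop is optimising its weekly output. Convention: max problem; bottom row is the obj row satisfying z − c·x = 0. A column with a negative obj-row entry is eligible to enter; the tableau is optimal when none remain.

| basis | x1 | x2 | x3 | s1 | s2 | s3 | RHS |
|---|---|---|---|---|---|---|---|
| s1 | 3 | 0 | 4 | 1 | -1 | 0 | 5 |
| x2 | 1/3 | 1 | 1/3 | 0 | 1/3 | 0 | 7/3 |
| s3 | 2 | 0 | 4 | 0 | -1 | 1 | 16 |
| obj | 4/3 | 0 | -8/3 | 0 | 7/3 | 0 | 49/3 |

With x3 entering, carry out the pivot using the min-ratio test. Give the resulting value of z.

Ratio test on column x3 — row 1: 5/4 = 5/4; row 2: (7/3)/(1/3) = 7; row 3: 16/4 = 4. Minimum is 5/4 at row 1 (s1 leaves); pivot element 4.
Pivot on row 1; the obj-row RHS becomes 49/3 − (-8/3)·(5/4) = 59/3.

59/3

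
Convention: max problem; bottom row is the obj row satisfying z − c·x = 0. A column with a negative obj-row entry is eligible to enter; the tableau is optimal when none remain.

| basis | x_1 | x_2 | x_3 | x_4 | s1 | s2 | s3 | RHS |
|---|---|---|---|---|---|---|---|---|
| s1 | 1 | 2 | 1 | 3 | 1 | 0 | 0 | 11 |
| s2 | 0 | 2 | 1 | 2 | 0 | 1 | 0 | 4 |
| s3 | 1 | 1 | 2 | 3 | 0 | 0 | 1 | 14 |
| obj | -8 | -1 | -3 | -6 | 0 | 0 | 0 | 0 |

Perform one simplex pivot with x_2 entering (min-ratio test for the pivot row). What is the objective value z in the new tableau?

2

Ratio test on column x_2 — row 1: 11/2 = 11/2; row 2: 4/2 = 2; row 3: 14/1 = 14. Minimum is 2 at row 2 (s2 leaves); pivot element 2.
Pivot on row 2; the obj-row RHS becomes 0 − (-1)·2 = 2.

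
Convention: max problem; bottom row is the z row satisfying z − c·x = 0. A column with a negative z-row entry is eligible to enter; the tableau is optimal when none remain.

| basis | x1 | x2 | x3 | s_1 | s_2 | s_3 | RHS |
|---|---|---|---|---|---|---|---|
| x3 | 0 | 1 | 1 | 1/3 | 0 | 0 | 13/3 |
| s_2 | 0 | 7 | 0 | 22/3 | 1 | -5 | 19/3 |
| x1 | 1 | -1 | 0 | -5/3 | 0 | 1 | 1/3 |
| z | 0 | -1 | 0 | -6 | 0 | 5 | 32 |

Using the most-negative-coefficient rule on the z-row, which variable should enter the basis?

Negative z-row entries: x2: -1, s_1: -6.
The most negative is -6 in column s_1, so s_1 enters.

s_1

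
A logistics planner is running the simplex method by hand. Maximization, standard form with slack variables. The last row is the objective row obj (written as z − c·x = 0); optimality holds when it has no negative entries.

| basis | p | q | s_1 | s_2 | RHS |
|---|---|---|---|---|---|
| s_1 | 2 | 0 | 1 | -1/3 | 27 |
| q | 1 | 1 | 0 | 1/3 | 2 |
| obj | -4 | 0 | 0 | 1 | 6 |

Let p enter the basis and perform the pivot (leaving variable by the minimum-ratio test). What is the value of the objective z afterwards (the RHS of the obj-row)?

14

Ratio test on column p — row 1: 27/2 = 27/2; row 2: 2/1 = 2. Minimum is 2 at row 2 (q leaves); pivot element 1.
Pivot on row 2; the obj-row RHS becomes 6 − (-4)·2 = 14.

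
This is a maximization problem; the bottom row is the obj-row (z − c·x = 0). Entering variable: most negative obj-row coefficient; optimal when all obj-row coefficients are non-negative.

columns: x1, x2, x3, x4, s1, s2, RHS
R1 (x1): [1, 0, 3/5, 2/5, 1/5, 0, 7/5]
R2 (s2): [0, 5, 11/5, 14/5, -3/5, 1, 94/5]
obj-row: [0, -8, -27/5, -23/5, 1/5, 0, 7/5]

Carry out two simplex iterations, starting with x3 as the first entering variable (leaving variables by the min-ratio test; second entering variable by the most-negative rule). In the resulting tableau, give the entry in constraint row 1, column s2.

0

Ratio test on column x3 — row 1: (7/5)/(3/5) = 7/3; row 2: (94/5)/(11/5) = 94/11. Minimum is 7/3 at row 1 (x1 leaves); pivot element 3/5.
Divide row 1 by 3/5; eliminate column x3 from the other rows.
Second iteration: most negative obj-row entry is -8 in column x2, so x2 enters.
Ratio test on column x2 — row 1: entry 0 ≤ 0; row 2: (41/3)/5 = 41/15. Minimum is 41/15 at row 2 (s2 leaves); pivot element 5.
Divide row 2 by 5; eliminate column x2 from the other rows.
After both pivots, the entry at constraint row 1, column s2 is 0.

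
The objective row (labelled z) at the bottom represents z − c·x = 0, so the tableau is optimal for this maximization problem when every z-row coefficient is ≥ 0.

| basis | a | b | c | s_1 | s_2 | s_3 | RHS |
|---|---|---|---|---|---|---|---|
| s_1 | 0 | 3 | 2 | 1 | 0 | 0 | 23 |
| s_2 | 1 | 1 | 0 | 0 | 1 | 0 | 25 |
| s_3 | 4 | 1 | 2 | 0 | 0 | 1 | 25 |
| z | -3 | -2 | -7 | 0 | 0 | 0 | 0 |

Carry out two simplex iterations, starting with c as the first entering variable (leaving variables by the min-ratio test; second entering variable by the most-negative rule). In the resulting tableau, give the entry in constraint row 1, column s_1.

Ratio test on column c — row 1: 23/2 = 23/2; row 2: entry 0 ≤ 0; row 3: 25/2 = 25/2. Minimum is 23/2 at row 1 (s_1 leaves); pivot element 2.
Divide row 1 by 2; eliminate column c from the other rows.
Second iteration: most negative z-row entry is -3 in column a, so a enters.
Ratio test on column a — row 1: entry 0 ≤ 0; row 2: 25/1 = 25; row 3: 2/4 = 1/2. Minimum is 1/2 at row 3 (s_3 leaves); pivot element 4.
Divide row 3 by 4; eliminate column a from the other rows.
After both pivots, the entry at constraint row 1, column s_1 is 1/2.

1/2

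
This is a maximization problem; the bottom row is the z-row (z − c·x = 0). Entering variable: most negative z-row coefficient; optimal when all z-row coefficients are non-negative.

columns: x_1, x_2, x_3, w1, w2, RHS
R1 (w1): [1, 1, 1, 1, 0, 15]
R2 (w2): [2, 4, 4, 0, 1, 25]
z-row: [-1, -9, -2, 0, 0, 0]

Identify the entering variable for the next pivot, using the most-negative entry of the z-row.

x_2

Negative z-row entries: x_1: -1, x_2: -9, x_3: -2.
The most negative is -9 in column x_2, so x_2 enters.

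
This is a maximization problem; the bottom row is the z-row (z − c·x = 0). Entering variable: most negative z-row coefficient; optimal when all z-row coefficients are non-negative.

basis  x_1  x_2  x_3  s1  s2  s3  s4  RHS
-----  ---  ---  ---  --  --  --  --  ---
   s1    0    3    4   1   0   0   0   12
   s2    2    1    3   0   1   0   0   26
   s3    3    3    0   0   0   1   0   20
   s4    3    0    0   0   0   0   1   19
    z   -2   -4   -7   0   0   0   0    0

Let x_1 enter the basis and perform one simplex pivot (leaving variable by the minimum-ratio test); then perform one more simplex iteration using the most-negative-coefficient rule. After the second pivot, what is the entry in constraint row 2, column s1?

-3/4

Ratio test on column x_1 — row 1: entry 0 ≤ 0; row 2: 26/2 = 13; row 3: 20/3 = 20/3; row 4: 19/3 = 19/3. Minimum is 19/3 at row 4 (s4 leaves); pivot element 3.
Divide row 4 by 3; eliminate column x_1 from the other rows.
Second iteration: most negative z-row entry is -7 in column x_3, so x_3 enters.
Ratio test on column x_3 — row 1: 12/4 = 3; row 2: (40/3)/3 = 40/9; row 3: entry 0 ≤ 0; row 4: entry 0 ≤ 0. Minimum is 3 at row 1 (s1 leaves); pivot element 4.
Divide row 1 by 4; eliminate column x_3 from the other rows.
After both pivots, the entry at constraint row 2, column s1 is -3/4.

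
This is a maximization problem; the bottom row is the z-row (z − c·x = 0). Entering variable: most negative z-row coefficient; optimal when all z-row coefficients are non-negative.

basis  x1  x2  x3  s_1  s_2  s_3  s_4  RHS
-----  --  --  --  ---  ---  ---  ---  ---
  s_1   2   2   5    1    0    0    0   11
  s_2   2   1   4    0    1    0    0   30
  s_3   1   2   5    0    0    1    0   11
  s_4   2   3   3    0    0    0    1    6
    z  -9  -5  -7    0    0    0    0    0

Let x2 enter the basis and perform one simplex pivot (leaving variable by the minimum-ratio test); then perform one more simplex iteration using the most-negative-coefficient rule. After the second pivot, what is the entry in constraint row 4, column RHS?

3

Ratio test on column x2 — row 1: 11/2 = 11/2; row 2: 30/1 = 30; row 3: 11/2 = 11/2; row 4: 6/3 = 2. Minimum is 2 at row 4 (s_4 leaves); pivot element 3.
Divide row 4 by 3; eliminate column x2 from the other rows.
Second iteration: most negative z-row entry is -17/3 in column x1, so x1 enters.
Ratio test on column x1 — row 1: 7/(2/3) = 21/2; row 2: 28/(4/3) = 21; row 3: entry -1/3 ≤ 0; row 4: 2/(2/3) = 3. Minimum is 3 at row 4 (x2 leaves); pivot element 2/3.
Divide row 4 by 2/3; eliminate column x1 from the other rows.
After both pivots, the entry at constraint row 4, column RHS is 3.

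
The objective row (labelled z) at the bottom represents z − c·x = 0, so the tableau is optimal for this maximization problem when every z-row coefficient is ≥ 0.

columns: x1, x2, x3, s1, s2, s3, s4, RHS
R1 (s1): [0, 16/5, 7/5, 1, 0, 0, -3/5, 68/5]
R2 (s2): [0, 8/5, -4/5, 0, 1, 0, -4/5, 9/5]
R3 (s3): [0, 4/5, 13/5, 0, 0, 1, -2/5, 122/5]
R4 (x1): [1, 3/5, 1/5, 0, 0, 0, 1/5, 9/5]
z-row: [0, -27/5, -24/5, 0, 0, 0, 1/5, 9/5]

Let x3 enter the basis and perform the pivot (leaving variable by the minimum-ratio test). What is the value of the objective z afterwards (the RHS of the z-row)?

Ratio test on column x3 — row 1: (68/5)/(7/5) = 68/7; row 2: entry -4/5 ≤ 0; row 3: (122/5)/(13/5) = 122/13; row 4: (9/5)/(1/5) = 9. Minimum is 9 at row 4 (x1 leaves); pivot element 1/5.
Pivot on row 4; the z-row RHS becomes 9/5 − (-24/5)·9 = 45.

45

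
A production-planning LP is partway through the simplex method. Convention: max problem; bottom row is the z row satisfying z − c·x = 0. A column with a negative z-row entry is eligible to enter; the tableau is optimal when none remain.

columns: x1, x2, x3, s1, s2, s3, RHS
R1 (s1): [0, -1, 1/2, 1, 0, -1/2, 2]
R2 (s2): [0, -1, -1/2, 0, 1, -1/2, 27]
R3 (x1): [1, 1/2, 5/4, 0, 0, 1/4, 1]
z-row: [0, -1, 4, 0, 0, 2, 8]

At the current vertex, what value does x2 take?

0

x2 is not in the basis, so in the current basic feasible solution x2 = 0.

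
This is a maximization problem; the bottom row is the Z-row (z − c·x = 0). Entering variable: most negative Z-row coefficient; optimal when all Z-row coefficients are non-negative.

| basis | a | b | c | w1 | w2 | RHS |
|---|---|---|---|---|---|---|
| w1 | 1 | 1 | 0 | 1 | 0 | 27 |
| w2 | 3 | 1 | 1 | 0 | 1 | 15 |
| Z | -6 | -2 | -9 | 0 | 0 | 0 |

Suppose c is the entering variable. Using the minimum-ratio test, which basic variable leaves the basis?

Column c entries and ratios — w1: 0 ≤ 0, skip; w2: 15/1 = 15.
Smallest ratio is 15 in the row of w2, so w2 leaves.

w2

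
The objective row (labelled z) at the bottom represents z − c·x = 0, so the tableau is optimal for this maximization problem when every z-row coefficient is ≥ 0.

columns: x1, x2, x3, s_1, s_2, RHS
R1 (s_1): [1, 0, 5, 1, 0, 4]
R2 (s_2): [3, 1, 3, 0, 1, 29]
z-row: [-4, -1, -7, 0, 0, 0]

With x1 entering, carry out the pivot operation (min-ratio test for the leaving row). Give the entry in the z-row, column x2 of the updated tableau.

Ratio test on column x1 — row 1: 4/1 = 4; row 2: 29/3 = 29/3. Minimum is 4 at row 1 (s_1 leaves); pivot element 1.
Divide row 1 by 1; eliminate column x1 from the other rows.
z-row update in column x2: -1 − (-4)·0 = -1.

-1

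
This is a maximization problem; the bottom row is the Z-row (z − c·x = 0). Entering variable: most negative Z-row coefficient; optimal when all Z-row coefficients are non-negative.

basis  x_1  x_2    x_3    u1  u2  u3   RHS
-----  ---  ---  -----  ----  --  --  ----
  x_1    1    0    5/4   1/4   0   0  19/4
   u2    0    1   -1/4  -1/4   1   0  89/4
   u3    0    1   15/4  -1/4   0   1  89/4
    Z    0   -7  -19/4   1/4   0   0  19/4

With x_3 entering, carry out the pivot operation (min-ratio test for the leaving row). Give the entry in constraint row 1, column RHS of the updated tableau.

Ratio test on column x_3 — row 1: (19/4)/(5/4) = 19/5; row 2: entry -1/4 ≤ 0; row 3: (89/4)/(15/4) = 89/15. Minimum is 19/5 at row 1 (x_1 leaves); pivot element 5/4.
Divide row 1 by 5/4; eliminate column x_3 from the other rows.
In the new row 1, the RHS entry is the old entry divided by the pivot: (19/4)/(5/4) = 19/5.

19/5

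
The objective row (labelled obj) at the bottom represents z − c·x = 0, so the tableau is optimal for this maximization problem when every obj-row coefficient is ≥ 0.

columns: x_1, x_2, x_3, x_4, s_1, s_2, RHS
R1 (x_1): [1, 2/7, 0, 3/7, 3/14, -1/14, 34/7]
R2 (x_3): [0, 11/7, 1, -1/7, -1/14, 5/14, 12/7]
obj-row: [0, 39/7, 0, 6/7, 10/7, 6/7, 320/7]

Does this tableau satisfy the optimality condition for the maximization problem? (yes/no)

yes

Every obj-row coefficient is ≥ 0, so the tableau is optimal.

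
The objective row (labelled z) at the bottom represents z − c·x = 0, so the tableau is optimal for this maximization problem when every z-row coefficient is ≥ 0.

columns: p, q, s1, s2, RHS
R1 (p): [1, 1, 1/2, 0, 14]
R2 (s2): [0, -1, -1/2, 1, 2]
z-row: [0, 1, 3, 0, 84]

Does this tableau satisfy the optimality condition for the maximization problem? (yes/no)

yes

Every z-row coefficient is ≥ 0, so the tableau is optimal.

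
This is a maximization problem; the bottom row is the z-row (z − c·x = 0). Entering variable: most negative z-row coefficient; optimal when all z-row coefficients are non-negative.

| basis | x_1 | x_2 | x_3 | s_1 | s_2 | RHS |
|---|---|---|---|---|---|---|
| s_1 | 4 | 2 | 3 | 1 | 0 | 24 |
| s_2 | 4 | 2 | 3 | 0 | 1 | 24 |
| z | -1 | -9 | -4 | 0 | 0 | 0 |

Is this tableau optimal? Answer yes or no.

no

The z-row has a negative entry -9 in column x_2, so it is not optimal.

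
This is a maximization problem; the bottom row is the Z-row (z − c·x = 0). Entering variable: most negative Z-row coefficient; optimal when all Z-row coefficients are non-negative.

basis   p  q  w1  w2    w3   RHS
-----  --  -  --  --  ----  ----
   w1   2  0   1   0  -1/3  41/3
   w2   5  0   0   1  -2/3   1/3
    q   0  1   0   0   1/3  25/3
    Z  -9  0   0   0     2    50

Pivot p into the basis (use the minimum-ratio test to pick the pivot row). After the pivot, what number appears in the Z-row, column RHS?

Ratio test on column p — row 1: (41/3)/2 = 41/6; row 2: (1/3)/5 = 1/15; row 3: entry 0 ≤ 0. Minimum is 1/15 at row 2 (w2 leaves); pivot element 5.
Divide row 2 by 5; eliminate column p from the other rows.
Z-row update in column RHS: 50 − (-9)·(1/15) = 253/5.

253/5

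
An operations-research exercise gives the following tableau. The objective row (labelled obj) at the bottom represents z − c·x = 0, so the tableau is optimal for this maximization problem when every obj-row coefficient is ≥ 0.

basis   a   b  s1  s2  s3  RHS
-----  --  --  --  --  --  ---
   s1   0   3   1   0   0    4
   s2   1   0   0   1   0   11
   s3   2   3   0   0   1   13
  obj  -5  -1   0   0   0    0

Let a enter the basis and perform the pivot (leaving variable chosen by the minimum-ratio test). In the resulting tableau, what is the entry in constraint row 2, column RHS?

Ratio test on column a — row 1: entry 0 ≤ 0; row 2: 11/1 = 11; row 3: 13/2 = 13/2. Minimum is 13/2 at row 3 (s3 leaves); pivot element 2.
Divide row 3 by 2; eliminate column a from the other rows.
Row 2 update in column RHS: 11 − 1·(13/2) = 9/2.

9/2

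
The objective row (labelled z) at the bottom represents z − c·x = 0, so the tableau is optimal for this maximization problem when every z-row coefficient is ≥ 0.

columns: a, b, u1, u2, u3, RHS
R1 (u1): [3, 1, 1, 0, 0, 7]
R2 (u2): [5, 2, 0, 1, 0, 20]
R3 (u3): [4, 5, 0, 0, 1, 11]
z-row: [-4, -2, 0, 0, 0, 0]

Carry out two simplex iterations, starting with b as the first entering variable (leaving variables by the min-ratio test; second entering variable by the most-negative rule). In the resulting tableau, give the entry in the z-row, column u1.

12/11

Ratio test on column b — row 1: 7/1 = 7; row 2: 20/2 = 10; row 3: 11/5 = 11/5. Minimum is 11/5 at row 3 (u3 leaves); pivot element 5.
Divide row 3 by 5; eliminate column b from the other rows.
Second iteration: most negative z-row entry is -12/5 in column a, so a enters.
Ratio test on column a — row 1: (24/5)/(11/5) = 24/11; row 2: (78/5)/(17/5) = 78/17; row 3: (11/5)/(4/5) = 11/4. Minimum is 24/11 at row 1 (u1 leaves); pivot element 11/5.
Divide row 1 by 11/5; eliminate column a from the other rows.
After both pivots, the entry at the z-row, column u1 is 12/11.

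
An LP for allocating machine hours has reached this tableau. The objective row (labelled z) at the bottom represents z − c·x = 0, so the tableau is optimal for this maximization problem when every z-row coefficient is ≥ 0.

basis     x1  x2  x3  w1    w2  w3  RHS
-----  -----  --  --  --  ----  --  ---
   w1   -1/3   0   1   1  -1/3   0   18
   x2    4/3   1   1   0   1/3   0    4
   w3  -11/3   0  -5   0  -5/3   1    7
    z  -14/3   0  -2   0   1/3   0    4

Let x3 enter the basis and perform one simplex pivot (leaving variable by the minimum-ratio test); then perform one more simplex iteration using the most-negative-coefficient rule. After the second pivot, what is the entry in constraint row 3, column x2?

Ratio test on column x3 — row 1: 18/1 = 18; row 2: 4/1 = 4; row 3: entry -5 ≤ 0. Minimum is 4 at row 2 (x2 leaves); pivot element 1.
Divide row 2 by 1; eliminate column x3 from the other rows.
Second iteration: most negative z-row entry is -2 in column x1, so x1 enters.
Ratio test on column x1 — row 1: entry -5/3 ≤ 0; row 2: 4/(4/3) = 3; row 3: 27/3 = 9. Minimum is 3 at row 2 (x3 leaves); pivot element 4/3.
Divide row 2 by 4/3; eliminate column x1 from the other rows.
After both pivots, the entry at constraint row 3, column x2 is 11/4.

11/4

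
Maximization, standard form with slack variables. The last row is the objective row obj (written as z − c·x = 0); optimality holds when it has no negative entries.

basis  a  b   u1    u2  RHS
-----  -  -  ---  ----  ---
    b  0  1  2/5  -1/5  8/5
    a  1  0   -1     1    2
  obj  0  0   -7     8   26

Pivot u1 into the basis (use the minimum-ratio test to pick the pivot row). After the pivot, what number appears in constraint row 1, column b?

5/2

Ratio test on column u1 — row 1: (8/5)/(2/5) = 4; row 2: entry -1 ≤ 0. Minimum is 4 at row 1 (b leaves); pivot element 2/5.
Divide row 1 by 2/5; eliminate column u1 from the other rows.
In the new row 1, the b entry is the old entry divided by the pivot: 1/(2/5) = 5/2.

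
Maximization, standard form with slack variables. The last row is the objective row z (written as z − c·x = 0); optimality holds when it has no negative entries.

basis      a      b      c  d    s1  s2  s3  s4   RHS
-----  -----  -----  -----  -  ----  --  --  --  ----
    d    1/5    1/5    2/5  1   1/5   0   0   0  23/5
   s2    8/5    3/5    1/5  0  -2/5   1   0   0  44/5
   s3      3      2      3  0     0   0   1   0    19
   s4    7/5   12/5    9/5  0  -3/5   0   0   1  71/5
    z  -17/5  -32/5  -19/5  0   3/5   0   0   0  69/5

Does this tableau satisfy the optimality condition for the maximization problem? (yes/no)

no

The z-row has a negative entry -32/5 in column b, so it is not optimal.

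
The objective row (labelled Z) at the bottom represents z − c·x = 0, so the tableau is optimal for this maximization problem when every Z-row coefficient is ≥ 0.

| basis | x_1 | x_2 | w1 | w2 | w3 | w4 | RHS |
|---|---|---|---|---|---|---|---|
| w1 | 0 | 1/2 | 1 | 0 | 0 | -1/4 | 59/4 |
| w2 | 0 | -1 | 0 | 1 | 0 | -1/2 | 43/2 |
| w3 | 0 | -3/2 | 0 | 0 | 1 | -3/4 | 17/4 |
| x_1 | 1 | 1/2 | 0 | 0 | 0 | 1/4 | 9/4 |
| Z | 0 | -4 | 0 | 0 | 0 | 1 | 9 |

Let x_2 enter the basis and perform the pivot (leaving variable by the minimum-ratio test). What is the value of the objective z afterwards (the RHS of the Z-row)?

Ratio test on column x_2 — row 1: (59/4)/(1/2) = 59/2; row 2: entry -1 ≤ 0; row 3: entry -3/2 ≤ 0; row 4: (9/4)/(1/2) = 9/2. Minimum is 9/2 at row 4 (x_1 leaves); pivot element 1/2.
Pivot on row 4; the Z-row RHS becomes 9 − (-4)·(9/2) = 27.

27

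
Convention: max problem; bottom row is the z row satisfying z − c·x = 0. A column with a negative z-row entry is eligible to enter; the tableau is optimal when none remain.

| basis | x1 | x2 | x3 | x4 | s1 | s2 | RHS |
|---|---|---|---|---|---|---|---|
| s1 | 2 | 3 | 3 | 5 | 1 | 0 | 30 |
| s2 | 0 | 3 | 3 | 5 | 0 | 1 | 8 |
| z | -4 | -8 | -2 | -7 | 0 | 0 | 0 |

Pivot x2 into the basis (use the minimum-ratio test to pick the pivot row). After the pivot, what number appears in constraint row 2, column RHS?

8/3

Ratio test on column x2 — row 1: 30/3 = 10; row 2: 8/3 = 8/3. Minimum is 8/3 at row 2 (s2 leaves); pivot element 3.
Divide row 2 by 3; eliminate column x2 from the other rows.
In the new row 2, the RHS entry is the old entry divided by the pivot: 8/3 = 8/3.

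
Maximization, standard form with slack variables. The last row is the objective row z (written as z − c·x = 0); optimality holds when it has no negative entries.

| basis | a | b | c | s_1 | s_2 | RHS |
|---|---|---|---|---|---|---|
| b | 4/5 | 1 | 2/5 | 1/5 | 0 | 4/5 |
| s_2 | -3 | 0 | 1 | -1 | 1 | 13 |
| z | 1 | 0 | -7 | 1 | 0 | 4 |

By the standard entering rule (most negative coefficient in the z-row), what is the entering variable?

Negative z-row entries: c: -7.
The most negative is -7 in column c, so c enters.

c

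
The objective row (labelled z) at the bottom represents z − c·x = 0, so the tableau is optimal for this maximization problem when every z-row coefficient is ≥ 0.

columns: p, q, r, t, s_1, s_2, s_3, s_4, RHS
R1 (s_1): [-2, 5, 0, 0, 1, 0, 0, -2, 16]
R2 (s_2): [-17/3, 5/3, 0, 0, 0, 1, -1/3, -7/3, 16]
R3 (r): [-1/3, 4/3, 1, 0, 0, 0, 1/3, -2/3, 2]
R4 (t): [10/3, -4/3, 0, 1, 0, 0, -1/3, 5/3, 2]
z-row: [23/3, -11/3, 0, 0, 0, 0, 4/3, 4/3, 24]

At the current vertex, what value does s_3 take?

0

s_3 is not in the basis, so in the current basic feasible solution s_3 = 0.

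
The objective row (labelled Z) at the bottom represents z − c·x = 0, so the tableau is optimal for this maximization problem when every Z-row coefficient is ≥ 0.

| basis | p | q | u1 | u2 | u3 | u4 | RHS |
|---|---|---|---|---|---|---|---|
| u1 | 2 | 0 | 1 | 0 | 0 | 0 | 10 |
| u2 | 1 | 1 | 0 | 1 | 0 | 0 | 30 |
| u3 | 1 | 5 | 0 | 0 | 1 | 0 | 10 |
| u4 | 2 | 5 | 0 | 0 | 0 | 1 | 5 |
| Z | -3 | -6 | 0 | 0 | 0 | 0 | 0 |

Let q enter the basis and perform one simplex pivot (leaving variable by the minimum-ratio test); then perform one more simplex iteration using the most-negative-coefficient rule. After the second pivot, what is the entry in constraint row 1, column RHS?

Ratio test on column q — row 1: entry 0 ≤ 0; row 2: 30/1 = 30; row 3: 10/5 = 2; row 4: 5/5 = 1. Minimum is 1 at row 4 (u4 leaves); pivot element 5.
Divide row 4 by 5; eliminate column q from the other rows.
Second iteration: most negative Z-row entry is -3/5 in column p, so p enters.
Ratio test on column p — row 1: 10/2 = 5; row 2: 29/(3/5) = 145/3; row 3: entry -1 ≤ 0; row 4: 1/(2/5) = 5/2. Minimum is 5/2 at row 4 (q leaves); pivot element 2/5.
Divide row 4 by 2/5; eliminate column p from the other rows.
After both pivots, the entry at constraint row 1, column RHS is 5.

5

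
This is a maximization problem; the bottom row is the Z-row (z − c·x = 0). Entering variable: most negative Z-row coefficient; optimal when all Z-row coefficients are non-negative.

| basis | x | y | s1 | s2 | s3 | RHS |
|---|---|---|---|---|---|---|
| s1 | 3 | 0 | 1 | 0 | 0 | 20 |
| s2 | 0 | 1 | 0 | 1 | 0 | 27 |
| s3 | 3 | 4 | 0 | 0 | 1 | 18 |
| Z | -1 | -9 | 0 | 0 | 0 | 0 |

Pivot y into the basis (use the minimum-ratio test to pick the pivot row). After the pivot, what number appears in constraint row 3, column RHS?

Ratio test on column y — row 1: entry 0 ≤ 0; row 2: 27/1 = 27; row 3: 18/4 = 9/2. Minimum is 9/2 at row 3 (s3 leaves); pivot element 4.
Divide row 3 by 4; eliminate column y from the other rows.
In the new row 3, the RHS entry is the old entry divided by the pivot: 18/4 = 9/2.

9/2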